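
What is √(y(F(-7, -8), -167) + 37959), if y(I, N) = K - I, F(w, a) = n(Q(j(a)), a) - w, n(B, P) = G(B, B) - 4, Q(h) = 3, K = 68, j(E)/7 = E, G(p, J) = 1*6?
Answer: √38018 ≈ 194.98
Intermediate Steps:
G(p, J) = 6
j(E) = 7*E
n(B, P) = 2 (n(B, P) = 6 - 4 = 2)
F(w, a) = 2 - w
y(I, N) = 68 - I
√(y(F(-7, -8), -167) + 37959) = √((68 - (2 - 1*(-7))) + 37959) = √((68 - (2 + 7)) + 37959) = √((68 - 1*9) + 37959) = √((68 - 9) + 37959) = √(59 + 37959) = √38018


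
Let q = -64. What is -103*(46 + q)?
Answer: 1854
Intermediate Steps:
-103*(46 + q) = -103*(46 - 64) = -103*(-18) = 1854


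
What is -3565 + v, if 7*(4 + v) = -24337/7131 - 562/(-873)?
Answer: -51848494136/14525847 ≈ -3569.4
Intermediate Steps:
v = -63849581/14525847 (v = -4 + (-24337/7131 - 562/(-873))/7 = -4 + (-24337*1/7131 - 562*(-1/873))/7 = -4 + (-24337/7131 + 562/873)/7 = -4 + (⅐)*(-5746193/2075121) = -4 - 5746193/14525847 = -63849581/14525847 ≈ -4.3956)
-3565 + v = -3565 - 63849581/14525847 = -51848494136/14525847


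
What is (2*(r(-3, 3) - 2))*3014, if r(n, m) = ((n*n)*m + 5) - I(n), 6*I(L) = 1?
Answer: 539506/3 ≈ 1.7984e+5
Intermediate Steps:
I(L) = 1/6 (I(L) = (1/6)*1 = 1/6)
r(n, m) = 29/6 + m*n**2 (r(n, m) = ((n*n)*m + 5) - 1*1/6 = (n**2*m + 5) - 1/6 = (m*n**2 + 5) - 1/6 = (5 + m*n**2) - 1/6 = 29/6 + m*n**2)
(2*(r(-3, 3) - 2))*3014 = (2*((29/6 + 3*(-3)**2) - 2))*3014 = (2*((29/6 + 3*9) - 2))*3014 = (2*((29/6 + 27) - 2))*3014 = (2*(191/6 - 2))*3014 = (2*(179/6))*3014 = (179/3)*3014 = 539506/3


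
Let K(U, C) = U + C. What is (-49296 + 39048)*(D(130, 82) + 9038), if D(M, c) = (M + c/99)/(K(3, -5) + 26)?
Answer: -9175051480/99 ≈ -9.2677e+7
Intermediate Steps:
K(U, C) = C + U
D(M, c) = M/24 + c/2376 (D(M, c) = (M + c/99)/((-5 + 3) + 26) = (M + c*(1/99))/(-2 + 26) = (M + c/99)/24 = (M + c/99)*(1/24) = M/24 + c/2376)
(-49296 + 39048)*(D(130, 82) + 9038) = (-49296 + 39048)*(((1/24)*130 + (1/2376)*82) + 9038) = -10248*((65/12 + 41/1188) + 9038) = -10248*(1619/297 + 9038) = -10248*2685905/297 = -9175051480/99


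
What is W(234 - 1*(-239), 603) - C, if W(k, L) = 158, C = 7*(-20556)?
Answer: 144050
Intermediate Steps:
C = -143892
W(234 - 1*(-239), 603) - C = 158 - 1*(-143892) = 158 + 143892 = 144050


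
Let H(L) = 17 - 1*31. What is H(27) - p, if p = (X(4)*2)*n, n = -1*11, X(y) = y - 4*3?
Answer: -190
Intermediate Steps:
X(y) = -12 + y (X(y) = y - 12 = -12 + y)
n = -11
H(L) = -14 (H(L) = 17 - 31 = -14)
p = 176 (p = ((-12 + 4)*2)*(-11) = -8*2*(-11) = -16*(-11) = 176)
H(27) - p = -14 - 1*176 = -14 - 176 = -190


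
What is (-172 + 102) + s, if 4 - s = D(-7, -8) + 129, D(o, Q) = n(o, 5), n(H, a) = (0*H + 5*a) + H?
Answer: -213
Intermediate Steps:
n(H, a) = H + 5*a (n(H, a) = (0 + 5*a) + H = 5*a + H = H + 5*a)
D(o, Q) = 25 + o (D(o, Q) = o + 5*5 = o + 25 = 25 + o)
s = -143 (s = 4 - ((25 - 7) + 129) = 4 - (18 + 129) = 4 - 1*147 = 4 - 147 = -143)
(-172 + 102) + s = (-172 + 102) - 143 = -70 - 143 = -213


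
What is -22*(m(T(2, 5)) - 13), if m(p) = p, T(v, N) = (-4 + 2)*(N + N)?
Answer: 726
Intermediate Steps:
T(v, N) = -4*N
-22*(m(T(2, 5)) - 13) = -22*(-4*5 - 13) = -22*(-20 - 13) = -22*(-33) = 726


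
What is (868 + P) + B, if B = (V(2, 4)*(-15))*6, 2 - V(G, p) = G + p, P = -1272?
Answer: -44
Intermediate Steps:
V(G, p) = 2 - G - p (V(G, p) = 2 - (G + p) = 2 + (-G - p) = 2 - G - p)
B = 360 (B = ((2 - 1*2 - 1*4)*(-15))*6 = ((2 - 2 - 4)*(-15))*6 = -4*(-15)*6 = 60*6 = 360)
(868 + P) + B = (868 - 1272) + 360 = -404 + 360 = -44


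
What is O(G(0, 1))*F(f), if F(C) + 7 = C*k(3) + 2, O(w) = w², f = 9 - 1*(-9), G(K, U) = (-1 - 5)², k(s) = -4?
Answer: -99792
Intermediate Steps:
G(K, U) = 36 (G(K, U) = (-6)² = 36)
f = 18 (f = 9 + 9 = 18)
F(C) = -5 - 4*C (F(C) = -7 + (C*(-4) + 2) = -7 + (-4*C + 2) = -7 + (2 - 4*C) = -5 - 4*C)
O(G(0, 1))*F(f) = 36²*(-5 - 4*18) = 1296*(-5 - 72) = 1296*(-77) = -99792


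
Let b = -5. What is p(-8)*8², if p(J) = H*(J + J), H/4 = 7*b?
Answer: 143360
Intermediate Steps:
H = -140 (H = 4*(7*(-5)) = 4*(-35) = -140)
p(J) = -280*J (p(J) = -140*(J + J) = -280*J)
p(-8)*8² = -280*(-8)*8² = 2240*64 = 143360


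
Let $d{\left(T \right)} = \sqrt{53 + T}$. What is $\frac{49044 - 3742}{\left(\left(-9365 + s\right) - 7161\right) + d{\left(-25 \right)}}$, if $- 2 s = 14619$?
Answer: $- \frac{4319183284}{2272524129} - \frac{362416 \sqrt{7}}{2272524129} \approx -1.901$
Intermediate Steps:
$s = - \frac{14619}{2}$ ($s = \left(- \frac{1}{2}\right) 14619 = - \frac{14619}{2} \approx -7309.5$)
$\frac{49044 - 3742}{\left(\left(-9365 + s\right) - 7161\right) + d{\left(-25 \right)}} = \frac{49044 - 3742}{\left(\left(-9365 - \frac{14619}{2}\right) - 7161\right) + \sqrt{53 - 25}} = \frac{45302}{\left(- \frac{33349}{2} - 7161\right) + \sqrt{28}} = \frac{45302}{- \frac{47671}{2} + 2 \sqrt{7}}$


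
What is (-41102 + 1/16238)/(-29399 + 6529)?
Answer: 133482855/74272612 ≈ 1.7972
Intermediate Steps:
(-41102 + 1/16238)/(-29399 + 6529) = (-41102 + 1/16238)/(-22870) = -667414275/16238*(-1/22870) = 133482855/74272612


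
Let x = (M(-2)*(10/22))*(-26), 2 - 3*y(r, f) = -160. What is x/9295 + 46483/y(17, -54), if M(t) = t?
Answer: 73117975/84942 ≈ 860.80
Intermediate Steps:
y(r, f) = 54 (y(r, f) = ⅔ - ⅓*(-160) = ⅔ + 160/3 = 54)
x = 260/11 (x = -20/22*(-26) = -2*5/11*(-26) = -10/11*(-26) = 260/11 ≈ 23.636)
x/9295 + 46483/y(17, -54) = (260/11)/9295 + 46483/54 = (260/11)*(1/9295) + 46483*(1/54) = 4/1573 + 46483/54 = 73117975/84942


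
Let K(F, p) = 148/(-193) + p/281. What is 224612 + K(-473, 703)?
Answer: 12181476687/54233 ≈ 2.2461e+5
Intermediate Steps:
K(F, p) = -148/193 + p/281 (K(F, p) = 148*(-1/193) + p*(1/281) = -148/193 + p/281)
224612 + K(-473, 703) = 224612 + (-148/193 + (1/281)*703) = 224612 + (-148/193 + 703/281) = 224612 + 94091/54233 = 12181476687/54233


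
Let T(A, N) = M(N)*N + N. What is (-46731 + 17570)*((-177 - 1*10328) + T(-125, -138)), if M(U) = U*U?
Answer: 76947568115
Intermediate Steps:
M(U) = U²
T(A, N) = N + N³ (T(A, N) = N²*N + N = N³ + N = N + N³)
(-46731 + 17570)*((-177 - 1*10328) + T(-125, -138)) = (-46731 + 17570)*((-177 - 1*10328) + (-138 + (-138)³)) = -29161*((-177 - 10328) + (-138 - 2628072)) = -29161*(-10505 - 2628210) = -29161*(-2638715) = 76947568115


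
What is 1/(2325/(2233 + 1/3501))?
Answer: 7817734/8139825 ≈ 0.96043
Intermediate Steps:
1/(2325/(2233 + 1/3501)) = 1/(2325/(7817734/3501)) = 1/(2325*(3501/7817734)) = 1/(8139825/7817734) = 7817734/8139825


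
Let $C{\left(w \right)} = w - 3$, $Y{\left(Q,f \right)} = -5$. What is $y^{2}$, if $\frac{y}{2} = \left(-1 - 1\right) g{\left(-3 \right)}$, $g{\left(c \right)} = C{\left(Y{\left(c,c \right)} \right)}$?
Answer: $1024$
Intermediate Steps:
$C{\left(w \right)} = -3 + w$
$g{\left(c \right)} = -8$ ($g{\left(c \right)} = -3 - 5 = -8$)
$y = 32$ ($y = 2 \left(-1 - 1\right) \left(-8\right) = 2 \left(\left(-2\right) \left(-8\right)\right) = 2 \cdot 16 = 32$)
$y^{2} = 32^{2} = 1024$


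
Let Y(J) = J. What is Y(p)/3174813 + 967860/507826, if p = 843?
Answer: 512200434583/268708764423 ≈ 1.9062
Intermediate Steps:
Y(p)/3174813 + 967860/507826 = 843/3174813 + 967860/507826 = 843*(1/3174813) + 967860*(1/507826) = 281/1058271 + 483930/253913 = 512200434583/268708764423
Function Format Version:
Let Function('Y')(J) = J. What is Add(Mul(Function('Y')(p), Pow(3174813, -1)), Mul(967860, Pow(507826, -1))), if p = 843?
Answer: Rational(512200434583, 268708764423) ≈ 1.9062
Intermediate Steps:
Add(Mul(Function('Y')(p), Pow(3174813, -1)), Mul(967860, Pow(507826, -1))) = Add(Mul(843, Pow(3174813, -1)), Mul(967860, Pow(507826, -1))) = Add(Mul(843, Rational(1, 3174813)), Mul(967860, Rational(1, 507826))) = Add(Rational(281, 1058271), Rational(483930, 253913)) = Rational(512200434583, 268708764423)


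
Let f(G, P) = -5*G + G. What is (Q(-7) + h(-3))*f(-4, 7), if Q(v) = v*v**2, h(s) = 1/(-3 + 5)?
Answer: -5480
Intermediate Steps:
h(s) = 1/2
Q(v) = v**3
f(G, P) = -4*G
(Q(-7) + h(-3))*f(-4, 7) = ((-7)**3 + 1/2)*(-4*(-4)) = (-343 + 1/2)*16 = -685/2*16 = -5480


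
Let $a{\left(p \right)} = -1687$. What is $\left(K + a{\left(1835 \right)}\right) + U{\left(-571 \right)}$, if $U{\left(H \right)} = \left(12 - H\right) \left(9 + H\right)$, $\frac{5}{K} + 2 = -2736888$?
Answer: $- \frac{180269638875}{547378} \approx -3.2933 \cdot 10^{5}$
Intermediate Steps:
$K = - \frac{1}{547378}$ ($K = \frac{5}{-2 - 2736888} = \frac{5}{-2736890} = 5 \left(- \frac{1}{2736890}\right) = - \frac{1}{547378} \approx -1.8269 \cdot 10^{-6}$)
$U{\left(H \right)} = \left(9 + H\right) \left(12 - H\right)$
$\left(K + a{\left(1835 \right)}\right) + U{\left(-571 \right)} = \left(- \frac{1}{547378} - 1687\right) + \left(108 - \left(-571\right)^{2} + 3 \left(-571\right)\right) = - \frac{923426687}{547378} - 327646 = - \frac{180269638875}{547378}$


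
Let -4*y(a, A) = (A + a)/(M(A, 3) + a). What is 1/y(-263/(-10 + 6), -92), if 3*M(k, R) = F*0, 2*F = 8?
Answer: 1052/105 ≈ 10.019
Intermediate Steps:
F = 4 (F = (1/2)*8 = 4)
M(k, R) = 0 (M(k, R) = (4*0)/3 = (1/3)*0 = 0)
y(a, A) = -(A + a)/(4*a) (y(a, A) = -(A + a)/(4*(0 + a)) = -(A + a)/(4*a))
1/y(-263/(-10 + 6), -92) = 1/((-1*(-92) - (-263)/((-10 + 6)*1))/(4*((-263/(-10 + 6))))) = 1/((92 - (-263)/((-4*1)))/(4*((-263/((-4*1)))))) = 1/((92 - (-263)/(-4))/(4*((-263/(-4))))) = 1/((92 - (-263)*(-1)/4)/(4*((-263*(-1/4))))) = 1/((92 - 1*263/4)/(4*(263/4))) = 1/((1/4)*(4/263)*(92 - 263/4)) = 1/((1/4)*(4/263)*(105/4)) = 1/(105/1052) = 1052/105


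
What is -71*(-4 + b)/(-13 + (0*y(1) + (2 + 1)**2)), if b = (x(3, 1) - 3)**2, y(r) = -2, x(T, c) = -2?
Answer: 1491/4 ≈ 372.75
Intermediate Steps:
b = 25 (b = (-2 - 3)**2 = (-5)**2 = 25)
-71*(-4 + b)/(-13 + (0*y(1) + (2 + 1)**2)) = -71*(-4 + 25)/(-13 + (0*(-2) + (2 + 1)**2)) = -1491/(-13 + (0 + 3**2)) = -1491/(-13 + (0 + 9)) = -1491/(-13 + 9) = -1491/(-4) = -1491*(-1)/4 = -71*(-21/4) = 1491/4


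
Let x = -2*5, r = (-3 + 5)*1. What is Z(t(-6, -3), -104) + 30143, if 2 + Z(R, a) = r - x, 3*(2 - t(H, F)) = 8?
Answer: 30153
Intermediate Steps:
t(H, F) = -⅔ (t(H, F) = 2 - ⅓*8 = 2 - 8/3 = -⅔)
r = 2 (r = 2*1 = 2)
x = -10
Z(R, a) = 10 (Z(R, a) = -2 + (2 - 1*(-10)) = -2 + (2 + 10) = -2 + 12 = 10)
Z(t(-6, -3), -104) + 30143 = 10 + 30143 = 30153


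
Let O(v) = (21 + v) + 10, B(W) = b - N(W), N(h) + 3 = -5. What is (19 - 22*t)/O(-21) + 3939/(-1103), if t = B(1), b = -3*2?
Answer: -13393/2206 ≈ -6.0712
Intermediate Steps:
N(h) = -8 (N(h) = -3 - 5 = -8)
b = -6
B(W) = 2 (B(W) = -6 - 1*(-8) = -6 + 8 = 2)
t = 2
O(v) = 31 + v
(19 - 22*t)/O(-21) + 3939/(-1103) = (19 - 22*2)/(31 - 21) + 3939/(-1103) = (19 - 44)/10 + 3939*(-1/1103) = -25*⅒ - 3939/1103 = -5/2 - 3939/1103 = -13393/2206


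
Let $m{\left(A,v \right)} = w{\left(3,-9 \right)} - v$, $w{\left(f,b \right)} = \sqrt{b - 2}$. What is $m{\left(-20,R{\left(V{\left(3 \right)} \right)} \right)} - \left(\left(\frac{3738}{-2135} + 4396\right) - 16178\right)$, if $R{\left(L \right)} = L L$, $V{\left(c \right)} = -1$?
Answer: $\frac{3593739}{305} + i \sqrt{11} \approx 11783.0 + 3.3166 i$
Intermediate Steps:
$R{\left(L \right)} = L^{2}$
$w{\left(f,b \right)} = \sqrt{-2 + b}$
$m{\left(A,v \right)} = - v + i \sqrt{11}$ ($m{\left(A,v \right)} = \sqrt{-2 - 9} - v = \sqrt{-11} - v = i \sqrt{11} - v = - v + i \sqrt{11}$)
$m{\left(-20,R{\left(V{\left(3 \right)} \right)} \right)} - \left(\left(\frac{3738}{-2135} + 4396\right) - 16178\right) = \left(- \left(-1\right)^{2} + i \sqrt{11}\right) - \left(\left(\frac{3738}{-2135} + 4396\right) - 16178\right) = \left(\left(-1\right) 1 + i \sqrt{11}\right) - \left(\left(3738 \left(- \frac{1}{2135}\right) + 4396\right) - 16178\right) = \left(-1 + i \sqrt{11}\right) - \left(\left(- \frac{534}{305} + 4396\right) - 16178\right) = \left(-1 + i \sqrt{11}\right) - \left(\frac{1340246}{305} - 16178\right) = \left(-1 + i \sqrt{11}\right) - - \frac{3594044}{305} = \left(-1 + i \sqrt{11}\right) + \frac{3594044}{305} = \frac{3593739}{305} + i \sqrt{11}$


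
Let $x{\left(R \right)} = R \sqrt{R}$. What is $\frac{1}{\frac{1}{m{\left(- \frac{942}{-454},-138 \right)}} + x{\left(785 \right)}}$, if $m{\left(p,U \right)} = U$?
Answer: $\frac{138}{9212280286499} + \frac{14949540 \sqrt{785}}{9212280286499} \approx 4.5467 \cdot 10^{-5}$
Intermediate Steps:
$x{\left(R \right)} = R^{\frac{3}{2}}$
$\frac{1}{\frac{1}{m{\left(- \frac{942}{-454},-138 \right)}} + x{\left(785 \right)}} = \frac{1}{\frac{1}{-138} + 785^{\frac{3}{2}}} = \frac{1}{- \frac{1}{138} + 785 \sqrt{785}}$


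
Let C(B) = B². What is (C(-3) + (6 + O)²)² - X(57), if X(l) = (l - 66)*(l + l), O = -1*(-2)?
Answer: 6355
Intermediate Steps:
O = 2
X(l) = 2*l*(-66 + l) (X(l) = (-66 + l)*(2*l) = 2*l*(-66 + l))
(C(-3) + (6 + O)²)² - X(57) = ((-3)² + (6 + 2)²)² - 2*57*(-66 + 57) = (9 + 8²)² - 2*57*(-9) = (9 + 64)² - 1*(-1026) = 73² + 1026 = 5329 + 1026 = 6355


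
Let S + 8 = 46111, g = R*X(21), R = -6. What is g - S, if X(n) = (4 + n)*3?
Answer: -46553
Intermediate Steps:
X(n) = 12 + 3*n
g = -450 (g = -6*(12 + 3*21) = -6*(12 + 63) = -6*75 = -450)
S = 46103 (S = -8 + 46111 = 46103)
g - S = -450 - 1*46103 = -450 - 46103 = -46553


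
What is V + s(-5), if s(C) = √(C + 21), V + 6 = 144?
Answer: 142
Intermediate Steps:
V = 138 (V = -6 + 144 = 138)
s(C) = √(21 + C)
V + s(-5) = 138 + √(21 - 5) = 138 + √16 = 138 + 4 = 142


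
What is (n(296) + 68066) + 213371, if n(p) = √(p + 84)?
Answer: 281437 + 2*√95 ≈ 2.8146e+5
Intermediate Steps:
n(p) = √(84 + p)
(n(296) + 68066) + 213371 = (√(84 + 296) + 68066) + 213371 = (√380 + 68066) + 213371 = (2*√95 + 68066) + 213371 = (68066 + 2*√95) + 213371 = 281437 + 2*√95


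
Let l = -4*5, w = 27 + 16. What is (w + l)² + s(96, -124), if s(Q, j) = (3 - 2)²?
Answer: 530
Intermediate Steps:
w = 43
s(Q, j) = 1 (s(Q, j) = 1² = 1)
l = -20
(w + l)² + s(96, -124) = (43 - 20)² + 1 = 23² + 1 = 529 + 1 = 530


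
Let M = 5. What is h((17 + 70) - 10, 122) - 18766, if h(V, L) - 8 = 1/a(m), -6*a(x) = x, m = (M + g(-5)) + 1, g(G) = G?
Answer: -18764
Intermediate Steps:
m = 1 (m = (5 - 5) + 1 = 0 + 1 = 1)
a(x) = -x/6
h(V, L) = 2 (h(V, L) = 8 + 1/(-⅙*1) = 8 + 1/(-⅙) = 8 - 6 = 2)
h((17 + 70) - 10, 122) - 18766 = 2 - 18766 = -18764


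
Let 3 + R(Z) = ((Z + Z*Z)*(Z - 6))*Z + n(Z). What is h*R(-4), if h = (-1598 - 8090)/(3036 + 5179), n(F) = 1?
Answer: -4630864/8215 ≈ -563.71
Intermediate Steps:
h = -9688/8215 ≈ -1.1793
R(Z) = -2 + Z*(-6 + Z)*(Z + Z²) (R(Z) = -3 + (((Z + Z*Z)*(Z - 6))*Z + 1) = -3 + (((Z + Z²)*(-6 + Z))*Z + 1) = -3 + (((-6 + Z)*(Z + Z²))*Z + 1) = -3 + (Z*(-6 + Z)*(Z + Z²) + 1) = -3 + (1 + Z*(-6 + Z)*(Z + Z²)) = -2 + Z*(-6 + Z)*(Z + Z²))
h*R(-4) = -9688*(-2 + (-4)⁴ - 6*(-4)² - 5*(-4)³)/8215 = -9688*(-2 + 256 - 6*16 - 5*(-64))/8215 = -9688*(-2 + 256 - 96 + 320)/8215 = -9688/8215*478 = -4630864/8215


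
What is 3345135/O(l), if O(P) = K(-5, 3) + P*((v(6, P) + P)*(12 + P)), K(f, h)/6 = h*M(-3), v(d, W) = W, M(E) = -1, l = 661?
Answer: 3345135/588095648 ≈ 0.0056881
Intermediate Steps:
K(f, h) = -6*h (K(f, h) = 6*(h*(-1)) = 6*(-h) = -6*h)
O(P) = -18 + 2*P²*(12 + P) (O(P) = -6*3 + P*((P + P)*(12 + P)) = -18 + P*((2*P)*(12 + P)) = -18 + P*(2*P*(12 + P)) = -18 + 2*P²*(12 + P))
3345135/O(l) = 3345135/(-18 + 2*661³ + 24*661²) = 3345135/(-18 + 2*288804781 + 24*436921) = 3345135/(-18 + 577609562 + 10486104) = 3345135/588095648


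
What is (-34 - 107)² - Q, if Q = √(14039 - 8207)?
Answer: 19881 - 54*√2 ≈ 19805.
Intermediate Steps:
Q = 54*√2 (Q = √5832 = 54*√2 ≈ 76.368)
(-34 - 107)² - Q = (-34 - 107)² - 54*√2 = (-141)² - 54*√2 = 19881 - 54*√2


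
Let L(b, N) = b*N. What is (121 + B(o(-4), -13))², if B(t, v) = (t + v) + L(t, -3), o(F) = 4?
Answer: 10000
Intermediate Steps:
L(b, N) = N*b
B(t, v) = v - 2*t (B(t, v) = (t + v) - 3*t = v - 2*t)
(121 + B(o(-4), -13))² = (121 + (-13 - 2*4))² = (121 + (-13 - 8))² = (121 - 21)² = 100² = 10000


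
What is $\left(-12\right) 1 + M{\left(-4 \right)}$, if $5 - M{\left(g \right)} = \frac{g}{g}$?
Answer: $-8$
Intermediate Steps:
$M{\left(g \right)} = 4$ ($M{\left(g \right)} = 5 - \frac{g}{g} = 5 - 1 = 4$)
$\left(-12\right) 1 + M{\left(-4 \right)} = \left(-12\right) 1 + 4 = -12 + 4 = -8$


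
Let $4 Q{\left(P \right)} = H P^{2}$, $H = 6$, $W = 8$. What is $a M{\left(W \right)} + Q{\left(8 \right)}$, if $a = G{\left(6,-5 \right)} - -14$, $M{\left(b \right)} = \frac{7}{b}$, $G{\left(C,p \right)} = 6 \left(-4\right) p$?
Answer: $\frac{853}{4} \approx 213.25$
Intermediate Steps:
$G{\left(C,p \right)} = - 24 p$
$Q{\left(P \right)} = \frac{3 P^{2}}{2}$ ($Q{\left(P \right)} = \frac{6 P^{2}}{4} = \frac{3 P^{2}}{2}$)
$a = 134$ ($a = \left(-24\right) \left(-5\right) - -14 = 120 + 14 = 134$)
$a M{\left(W \right)} + Q{\left(8 \right)} = 134 \cdot \frac{7}{8} + \frac{3 \cdot 8^{2}}{2} = 134 \cdot 7 \cdot \frac{1}{8} + \frac{3}{2} \cdot 64 = 134 \cdot \frac{7}{8} + 96 = \frac{469}{4} + 96 = \frac{853}{4}$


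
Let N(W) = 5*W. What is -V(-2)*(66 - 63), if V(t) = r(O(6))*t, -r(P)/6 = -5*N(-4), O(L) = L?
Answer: -3600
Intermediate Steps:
r(P) = -600 (r(P) = -(-30)*5*(-4) = -(-30)*(-20) = -6*100 = -600)
V(t) = -600*t
-V(-2)*(66 - 63) = -(-600*(-2))*(66 - 63) = -1200*3 = -1*3600 = -3600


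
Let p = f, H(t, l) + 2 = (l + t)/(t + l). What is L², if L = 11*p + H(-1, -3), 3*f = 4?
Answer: 1681/9 ≈ 186.78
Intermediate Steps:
H(t, l) = -1 (H(t, l) = -2 + (l + t)/(t + l) = -2 + (l + t)/(l + t) = -2 + 1 = -1)
f = 4/3 (f = (⅓)*4 = 4/3 ≈ 1.3333)
p = 4/3 ≈ 1.3333
L = 41/3 (L = 11*(4/3) - 1 = 44/3 - 1 = 41/3 ≈ 13.667)
L² = (41/3)² = 1681/9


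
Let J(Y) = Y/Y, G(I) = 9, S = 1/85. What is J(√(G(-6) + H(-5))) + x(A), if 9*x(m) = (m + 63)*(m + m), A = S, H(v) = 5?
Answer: 75737/65025 ≈ 1.1647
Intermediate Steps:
S = 1/85 ≈ 0.011765
A = 1/85 ≈ 0.011765
x(m) = 2*m*(63 + m)/9 (x(m) = ((m + 63)*(m + m))/9 = ((63 + m)*(2*m))/9 = (2*m*(63 + m))/9 = 2*m*(63 + m)/9)
J(Y) = 1
J(√(G(-6) + H(-5))) + x(A) = 1 + (2/9)*(1/85)*(63 + 1/85) = 1 + (2/9)*(1/85)*(5356/85) = 1 + 10712/65025 = 75737/65025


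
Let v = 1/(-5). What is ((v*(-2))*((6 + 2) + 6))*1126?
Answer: 31528/5 ≈ 6305.6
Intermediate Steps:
v = -1/5 ≈ -0.20000
((v*(-2))*((6 + 2) + 6))*1126 = ((-1/5*(-2))*((6 + 2) + 6))*1126 = (2*(8 + 6)/5)*1126 = ((2/5)*14)*1126 = (28/5)*1126 = 31528/5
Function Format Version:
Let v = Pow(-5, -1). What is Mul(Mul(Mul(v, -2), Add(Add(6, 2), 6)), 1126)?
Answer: Rational(31528, 5) ≈ 6305.6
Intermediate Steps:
v = Rational(-1, 5) ≈ -0.20000
Mul(Mul(Mul(v, -2), Add(Add(6, 2), 6)), 1126) = Mul(Mul(Mul(Rational(-1, 5), -2), Add(Add(6, 2), 6)), 1126) = Mul(Mul(Rational(2, 5), Add(8, 6)), 1126) = Mul(Mul(Rational(2, 5), 14), 1126) = Mul(Rational(28, 5), 1126) = Rational(31528, 5)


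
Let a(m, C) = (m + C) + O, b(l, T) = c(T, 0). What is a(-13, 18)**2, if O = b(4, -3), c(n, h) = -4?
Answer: 1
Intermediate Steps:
b(l, T) = -4
O = -4
a(m, C) = -4 + C + m (a(m, C) = (m + C) - 4 = (C + m) - 4 = -4 + C + m)
a(-13, 18)**2 = (-4 + 18 - 13)**2 = 1**2 = 1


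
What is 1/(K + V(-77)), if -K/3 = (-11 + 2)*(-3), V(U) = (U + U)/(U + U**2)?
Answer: -38/3079 ≈ -0.012342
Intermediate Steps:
V(U) = 2*U/(U + U**2) (V(U) = (2*U)/(U + U**2) = 2*U/(U + U**2))
K = -81 (K = -3*(-11 + 2)*(-3) = -(-27)*(-3) = -3*27 = -81)
1/(K + V(-77)) = 1/(-81 + 2/(1 - 77)) = 1/(-81 + 2/(-76)) = 1/(-81 + 2*(-1/76)) = 1/(-81 - 1/38) = 1/(-3079/38) = -38/3079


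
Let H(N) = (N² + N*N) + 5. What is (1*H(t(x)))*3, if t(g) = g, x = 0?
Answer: 15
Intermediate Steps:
H(N) = 5 + 2*N² (H(N) = (N² + N²) + 5 = 2*N² + 5 = 5 + 2*N²)
(1*H(t(x)))*3 = (1*(5 + 2*0²))*3 = (1*(5 + 2*0))*3 = (1*(5 + 0))*3 = (1*5)*3 = 5*3 = 15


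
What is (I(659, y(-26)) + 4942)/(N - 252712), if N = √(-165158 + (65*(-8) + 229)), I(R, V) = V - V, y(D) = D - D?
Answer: -1248902704/63863520393 - 4942*I*√165449/63863520393 ≈ -0.019556 - 3.1476e-5*I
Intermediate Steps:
y(D) = 0
I(R, V) = 0
N = I*√165449 (N = √(-165158 + (-520 + 229)) = √(-165158 - 291) = √(-165449) = I*√165449 ≈ 406.75*I)
(I(659, y(-26)) + 4942)/(N - 252712) = (0 + 4942)/(I*√165449 - 252712) = 4942/(-252712 + I*√165449)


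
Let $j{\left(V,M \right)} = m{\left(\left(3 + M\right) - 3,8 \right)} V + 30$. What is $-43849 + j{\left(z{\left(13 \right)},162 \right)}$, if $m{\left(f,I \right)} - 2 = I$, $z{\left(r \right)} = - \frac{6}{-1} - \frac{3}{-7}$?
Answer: $- \frac{306283}{7} \approx -43755.0$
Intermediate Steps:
$z{\left(r \right)} = \frac{45}{7}$ ($z{\left(r \right)} = \left(-6\right) \left(-1\right) - - \frac{3}{7} = 6 + \frac{3}{7} = \frac{45}{7}$)
$m{\left(f,I \right)} = 2 + I$
$j{\left(V,M \right)} = 30 + 10 V$ ($j{\left(V,M \right)} = \left(2 + 8\right) V + 30 = 10 V + 30 = 30 + 10 V$)
$-43849 + j{\left(z{\left(13 \right)},162 \right)} = -43849 + \left(30 + 10 \cdot \frac{45}{7}\right) = -43849 + \left(30 + \frac{450}{7}\right) = -43849 + \frac{660}{7} = - \frac{306283}{7}$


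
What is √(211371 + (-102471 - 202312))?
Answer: 22*I*√193 ≈ 305.63*I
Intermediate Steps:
√(211371 + (-102471 - 202312)) = √(211371 - 304783) = √(-93412) = 22*I*√193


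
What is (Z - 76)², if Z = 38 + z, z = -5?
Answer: 1849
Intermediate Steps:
Z = 33 (Z = 38 - 5 = 33)
(Z - 76)² = (33 - 76)² = (-43)² = 1849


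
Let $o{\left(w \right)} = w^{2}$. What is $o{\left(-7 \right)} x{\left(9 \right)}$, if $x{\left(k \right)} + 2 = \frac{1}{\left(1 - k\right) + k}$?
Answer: $-49$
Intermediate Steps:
$x{\left(k \right)} = -1$ ($x{\left(k \right)} = -2 + \frac{1}{\left(1 - k\right) + k} = -2 + 1^{-1} = -2 + 1 = -1$)
$o{\left(-7 \right)} x{\left(9 \right)} = \left(-7\right)^{2} \left(-1\right) = 49 \left(-1\right) = -49$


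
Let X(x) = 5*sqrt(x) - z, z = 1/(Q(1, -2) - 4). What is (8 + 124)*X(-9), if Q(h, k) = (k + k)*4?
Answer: 33/5 + 1980*I ≈ 6.6 + 1980.0*I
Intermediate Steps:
Q(h, k) = 8*k (Q(h, k) = (2*k)*4 = 8*k)
z = -1/20 (z = 1/(8*(-2) - 4) = 1/(-16 - 4) = 1/(-20) = -1/20 ≈ -0.050000)
X(x) = 1/20 + 5*sqrt(x) (X(x) = 5*sqrt(x) - 1*(-1/20) = 5*sqrt(x) + 1/20 = 1/20 + 5*sqrt(x))
(8 + 124)*X(-9) = (8 + 124)*(1/20 + 5*sqrt(-9)) = 132*(1/20 + 5*(3*I)) = 132*(1/20 + 15*I) = 33/5 + 1980*I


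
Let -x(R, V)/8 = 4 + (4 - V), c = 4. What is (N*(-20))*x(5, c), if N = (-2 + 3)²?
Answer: 640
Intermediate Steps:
N = 1 (N = 1² = 1)
x(R, V) = -64 + 8*V (x(R, V) = -8*(4 + (4 - V)) = -8*(8 - V) = -64 + 8*V)
(N*(-20))*x(5, c) = (1*(-20))*(-64 + 8*4) = -20*(-64 + 32) = -20*(-32) = 640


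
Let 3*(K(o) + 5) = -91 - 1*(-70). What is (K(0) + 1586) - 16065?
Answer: -14491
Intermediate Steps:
K(o) = -12 (K(o) = -5 + (-91 - 1*(-70))/3 = -5 + (-91 + 70)/3 = -5 + (⅓)*(-21) = -5 - 7 = -12)
(K(0) + 1586) - 16065 = (-12 + 1586) - 16065 = 1574 - 16065 = -14491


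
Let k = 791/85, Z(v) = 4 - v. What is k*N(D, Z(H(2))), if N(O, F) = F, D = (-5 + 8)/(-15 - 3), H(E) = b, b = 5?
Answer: -791/85 ≈ -9.3059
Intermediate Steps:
H(E) = 5
k = 791/85 (k = 791*(1/85) = 791/85 ≈ 9.3059)
D = -⅙ (D = 3/(-18) = 3*(-1/18) = -⅙ ≈ -0.16667)
k*N(D, Z(H(2))) = 791*(4 - 1*5)/85 = 791*(4 - 5)/85 = (791/85)*(-1) = -791/85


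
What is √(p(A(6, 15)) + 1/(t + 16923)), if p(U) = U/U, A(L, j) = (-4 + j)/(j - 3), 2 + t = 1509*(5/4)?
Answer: √5659703357/75229 ≈ 1.0000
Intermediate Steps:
t = 7537/4 (t = -2 + 1509*(5/4) = -2 + 7545/4 = 7537/4 ≈ 1884.3)
A(L, j) = (-4 + j)/(-3 + j)
p(U) = 1
√(p(A(6, 15)) + 1/(t + 16923)) = √(1 + 1/(7537/4 + 16923)) = √(1 + 1/(75229/4)) = √(1 + 4/75229) = √(75233/75229) = √5659703357/75229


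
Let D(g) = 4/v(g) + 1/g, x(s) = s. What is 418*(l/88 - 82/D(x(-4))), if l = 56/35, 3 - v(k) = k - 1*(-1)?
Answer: -411274/5 ≈ -82255.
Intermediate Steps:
v(k) = 2 - k (v(k) = 3 - (k - 1*(-1)) = 3 - (k + 1) = 3 - (1 + k) = 3 + (-1 - k) = 2 - k)
D(g) = 1/g + 4/(2 - g) (D(g) = 4/(2 - g) + 1/g = 1/g + 4/(2 - g))
l = 8/5 (l = 56*(1/35) = 8/5 ≈ 1.6000)
418*(l/88 - 82/D(x(-4))) = 418*((8/5)/88 - 82*(-4*(-2 - 4)/(-2 - 3*(-4)))) = 418*((8/5)*(1/88) - 82*24/(-2 + 12)) = 418*(1/55 - 82/((-1/4*(-1/6)*10))) = 418*(1/55 - 82/5/12) = 418*(1/55 - 82*12/5) = 418*(1/55 - 984/5) = 418*(-10823/55) = -411274/5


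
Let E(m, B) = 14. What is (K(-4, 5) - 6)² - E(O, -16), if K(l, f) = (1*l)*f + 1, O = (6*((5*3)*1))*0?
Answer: 611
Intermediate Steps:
O = 0 (O = (6*(15*1))*0 = (6*15)*0 = 90*0 = 0)
K(l, f) = 1 + f*l (K(l, f) = l*f + 1 = f*l + 1 = 1 + f*l)
(K(-4, 5) - 6)² - E(O, -16) = ((1 + 5*(-4)) - 6)² - 1*14 = ((1 - 20) - 6)² - 14 = (-19 - 6)² - 14 = (-25)² - 14 = 625 - 14 = 611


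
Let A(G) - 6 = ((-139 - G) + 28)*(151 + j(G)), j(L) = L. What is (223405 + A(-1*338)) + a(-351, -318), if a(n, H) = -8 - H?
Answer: 181272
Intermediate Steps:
A(G) = 6 + (-111 - G)*(151 + G) (A(G) = 6 + ((-139 - G) + 28)*(151 + G) = 6 + (-111 - G)*(151 + G))
(223405 + A(-1*338)) + a(-351, -318) = (223405 + (-16755 - (-1*338)**2 - (-262)*338)) + (-8 - 1*(-318)) = (223405 + (-16755 - 1*(-338)**2 - 262*(-338))) + (-8 + 318) = (223405 + (-16755 - 1*114244 + 88556)) + 310 = (223405 + (-16755 - 114244 + 88556)) + 310 = (223405 - 42443) + 310 = 180962 + 310 = 181272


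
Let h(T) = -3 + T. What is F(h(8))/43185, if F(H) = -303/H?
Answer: -101/71975 ≈ -0.0014033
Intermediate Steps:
F(h(8))/43185 = -303/(-3 + 8)/43185 = -303/5*(1/43185) = -303*1/5*(1/43185) = -303/5*1/43185 = -101/71975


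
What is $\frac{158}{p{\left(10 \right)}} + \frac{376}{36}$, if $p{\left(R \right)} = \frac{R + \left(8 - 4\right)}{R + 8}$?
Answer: $\frac{13456}{63} \approx 213.59$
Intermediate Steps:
$p{\left(R \right)} = \frac{4 + R}{8 + R}$ ($p{\left(R \right)} = \frac{R + \left(8 - 4\right)}{8 + R} = \frac{R + 4}{8 + R} = \frac{4 + R}{8 + R}$)
$\frac{158}{p{\left(10 \right)}} + \frac{376}{36} = \frac{158}{\frac{1}{8 + 10} \left(4 + 10\right)} + \frac{376}{36} = \frac{158}{\frac{1}{18} \cdot 14} + 376 \cdot \frac{1}{36} = \frac{158}{\frac{1}{18} \cdot 14} + \frac{94}{9} = \frac{158}{\frac{7}{9}} + \frac{94}{9} = 158 \cdot \frac{9}{7} + \frac{94}{9} = \frac{1422}{7} + \frac{94}{9} = \frac{13456}{63}$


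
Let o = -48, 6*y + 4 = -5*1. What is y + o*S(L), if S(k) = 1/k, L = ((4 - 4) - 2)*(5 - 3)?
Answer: 21/2 ≈ 10.500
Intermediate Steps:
y = -3/2 (y = -2/3 + (-5*1)/6 = -2/3 + (1/6)*(-5) = -2/3 - 5/6 = -3/2 ≈ -1.5000)
L = -4 (L = (0 - 2)*2 = -2*2 = -4)
y + o*S(L) = -3/2 - 48/(-4) = -3/2 - 48*(-1/4) = -3/2 + 12 = 21/2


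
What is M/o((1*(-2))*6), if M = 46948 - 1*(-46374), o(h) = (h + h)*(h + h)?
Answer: 46661/288 ≈ 162.02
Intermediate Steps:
o(h) = 4*h² (o(h) = (2*h)*(2*h) = 4*h²)
M = 93322 (M = 46948 + 46374 = 93322)
M/o((1*(-2))*6) = 93322/((4*((1*(-2))*6)²)) = 93322/((4*(-2*6)²)) = 93322/((4*(-12)²)) = 93322/((4*144)) = 93322/576 = 93322*(1/576) = 46661/288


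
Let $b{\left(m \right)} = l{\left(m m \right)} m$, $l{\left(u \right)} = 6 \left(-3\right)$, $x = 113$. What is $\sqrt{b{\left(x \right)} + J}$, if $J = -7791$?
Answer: $5 i \sqrt{393} \approx 99.121 i$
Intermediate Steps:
$l{\left(u \right)} = -18$
$b{\left(m \right)} = - 18 m$
$\sqrt{b{\left(x \right)} + J} = \sqrt{\left(-18\right) 113 - 7791} = \sqrt{-2034 - 7791} = \sqrt{-9825} = 5 i \sqrt{393}$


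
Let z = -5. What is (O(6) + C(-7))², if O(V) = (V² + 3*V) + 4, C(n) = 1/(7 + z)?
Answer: 13689/4 ≈ 3422.3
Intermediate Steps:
C(n) = ½ (C(n) = 1/(7 - 5) = 1/2 = ½)
O(V) = 4 + V² + 3*V
(O(6) + C(-7))² = ((4 + 6² + 3*6) + ½)² = ((4 + 36 + 18) + ½)² = (58 + ½)² = (117/2)² = 13689/4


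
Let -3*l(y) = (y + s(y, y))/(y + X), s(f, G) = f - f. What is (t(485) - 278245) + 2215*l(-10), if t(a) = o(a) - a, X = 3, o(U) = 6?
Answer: -5875354/21 ≈ -2.7978e+5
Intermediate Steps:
s(f, G) = 0
t(a) = 6 - a
l(y) = -y/(3*(3 + y)) (l(y) = -(y + 0)/(3*(y + 3)) = -y/(3*(3 + y)))
(t(485) - 278245) + 2215*l(-10) = ((6 - 1*485) - 278245) + 2215*(-1*(-10)/(9 + 3*(-10))) = ((6 - 485) - 278245) + 2215*(-1*(-10)/(9 - 30)) = (-479 - 278245) + 2215*(-1*(-10)/(-21)) = -278724 + 2215*(-1*(-10)*(-1/21)) = -278724 + 2215*(-10/21) = -278724 - 22150/21 = -5875354/21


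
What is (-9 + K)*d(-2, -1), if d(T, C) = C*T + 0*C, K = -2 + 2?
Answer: -18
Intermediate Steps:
K = 0
d(T, C) = C*T (d(T, C) = C*T + 0 = C*T)
(-9 + K)*d(-2, -1) = (-9 + 0)*(-1*(-2)) = -9*2 = -18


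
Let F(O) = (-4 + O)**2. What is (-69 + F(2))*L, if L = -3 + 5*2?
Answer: -455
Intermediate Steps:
L = 7 (L = -3 + 10 = 7)
(-69 + F(2))*L = (-69 + (-4 + 2)**2)*7 = (-69 + (-2)**2)*7 = (-69 + 4)*7 = -65*7 = -455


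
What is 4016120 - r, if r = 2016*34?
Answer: 3947576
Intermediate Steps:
r = 68544
4016120 - r = 4016120 - 1*68544 = 4016120 - 68544 = 3947576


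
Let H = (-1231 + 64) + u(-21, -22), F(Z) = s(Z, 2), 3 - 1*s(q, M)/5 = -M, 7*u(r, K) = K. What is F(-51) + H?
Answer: -8016/7 ≈ -1145.1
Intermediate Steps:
u(r, K) = K/7
s(q, M) = 15 + 5*M (s(q, M) = 15 - (-5)*M = 15 + 5*M)
F(Z) = 25 (F(Z) = 15 + 5*2 = 15 + 10 = 25)
H = -8191/7 (H = (-1231 + 64) + (⅐)*(-22) = -1167 - 22/7 = -8191/7 ≈ -1170.1)
F(-51) + H = 25 - 8191/7 = -8016/7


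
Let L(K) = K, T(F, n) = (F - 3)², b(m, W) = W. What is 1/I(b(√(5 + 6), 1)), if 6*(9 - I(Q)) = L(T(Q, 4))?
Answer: 3/25 ≈ 0.12000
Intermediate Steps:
T(F, n) = (-3 + F)²
I(Q) = 9 - (-3 + Q)²/6
1/I(b(√(5 + 6), 1)) = 1/(9 - (-3 + 1)²/6) = 1/(9 - ⅙*(-2)²) = 1/(9 - ⅙*4) = 1/(9 - ⅔) = 1/(25/3) = 3/25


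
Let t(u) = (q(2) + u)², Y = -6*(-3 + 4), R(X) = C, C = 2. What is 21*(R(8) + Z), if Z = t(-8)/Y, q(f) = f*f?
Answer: -14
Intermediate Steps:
R(X) = 2
Y = -6 (Y = -6*1 = -6)
q(f) = f²
t(u) = (4 + u)² (t(u) = (2² + u)² = (4 + u)²)
Z = -8/3 (Z = (4 - 8)²/(-6) = (-4)²*(-⅙) = 16*(-⅙) = -8/3 ≈ -2.6667)
21*(R(8) + Z) = 21*(2 - 8/3) = 21*(-⅔) = -14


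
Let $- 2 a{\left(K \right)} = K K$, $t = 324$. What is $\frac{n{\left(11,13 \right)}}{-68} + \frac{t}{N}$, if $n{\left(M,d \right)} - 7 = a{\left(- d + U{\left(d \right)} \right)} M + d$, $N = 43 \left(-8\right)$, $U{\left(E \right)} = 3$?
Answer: $\frac{5009}{731} \approx 6.8523$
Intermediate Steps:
$N = -344$
$a{\left(K \right)} = - \frac{K^{2}}{2}$ ($a{\left(K \right)} = - \frac{K K}{2} = - \frac{K^{2}}{2}$)
$n{\left(M,d \right)} = 7 + d - \frac{M \left(3 - d\right)^{2}}{2}$ ($n{\left(M,d \right)} = 7 + \left(- \frac{\left(- d + 3\right)^{2}}{2} M + d\right) = 7 + \left(- \frac{\left(3 - d\right)^{2}}{2} M + d\right) = 7 - \left(- d + \frac{M \left(3 - d\right)^{2}}{2}\right) = 7 + d - \frac{M \left(3 - d\right)^{2}}{2}$)
$\frac{n{\left(11,13 \right)}}{-68} + \frac{t}{N} = \frac{7 + 13 - \frac{11 \left(-3 + 13\right)^{2}}{2}}{-68} + \frac{324}{-344} = \left(7 + 13 - \frac{11 \cdot 10^{2}}{2}\right) \left(- \frac{1}{68}\right) + 324 \left(- \frac{1}{344}\right) = \left(7 + 13 - \frac{11}{2} \cdot 100\right) \left(- \frac{1}{68}\right) - \frac{81}{86} = \left(7 + 13 - 550\right) \left(- \frac{1}{68}\right) - \frac{81}{86} = \left(-530\right) \left(- \frac{1}{68}\right) - \frac{81}{86} = \frac{265}{34} - \frac{81}{86} = \frac{5009}{731}$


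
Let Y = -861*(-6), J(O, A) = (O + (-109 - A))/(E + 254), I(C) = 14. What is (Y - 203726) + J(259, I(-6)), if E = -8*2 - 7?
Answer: -45867224/231 ≈ -1.9856e+5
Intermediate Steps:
E = -23 (E = -16 - 7 = -23)
J(O, A) = -109/231 - A/231 + O/231 (J(O, A) = (O + (-109 - A))/(-23 + 254) = (-109 + O - A)/231 = (-109 + O - A)*(1/231) = -109/231 - A/231 + O/231)
Y = 5166
(Y - 203726) + J(259, I(-6)) = (5166 - 203726) + (-109/231 - 1/231*14 + (1/231)*259) = -198560 + (-109/231 - 2/33 + 37/33) = -198560 + 136/231 = -45867224/231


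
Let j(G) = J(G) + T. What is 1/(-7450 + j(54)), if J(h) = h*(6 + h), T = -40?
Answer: -1/4250 ≈ -0.00023529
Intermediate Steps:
j(G) = -40 + G*(6 + G) (j(G) = G*(6 + G) - 40 = -40 + G*(6 + G))
1/(-7450 + j(54)) = 1/(-7450 + (-40 + 54*(6 + 54))) = 1/(-7450 + (-40 + 54*60)) = 1/(-7450 + (-40 + 3240)) = 1/(-7450 + 3200) = 1/(-4250) = -1/4250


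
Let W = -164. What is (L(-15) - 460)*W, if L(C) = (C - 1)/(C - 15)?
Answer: 1130288/15 ≈ 75353.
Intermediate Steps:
L(C) = (-1 + C)/(-15 + C)
(L(-15) - 460)*W = ((-1 - 15)/(-15 - 15) - 460)*(-164) = (-16/(-30) - 460)*(-164) = (-1/30*(-16) - 460)*(-164) = (8/15 - 460)*(-164) = -6892/15*(-164) = 1130288/15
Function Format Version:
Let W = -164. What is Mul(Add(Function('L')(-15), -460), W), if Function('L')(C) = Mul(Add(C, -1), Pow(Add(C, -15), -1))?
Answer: Rational(1130288, 15) ≈ 75353.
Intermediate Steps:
Function('L')(C) = Mul(Pow(Add(-15, C), -1), Add(-1, C)) (Function('L')(C) = Mul(Add(-1, C), Pow(Add(-15, C), -1)) = Mul(Pow(Add(-15, C), -1), Add(-1, C)))
Mul(Add(Function('L')(-15), -460), W) = Mul(Add(Mul(Pow(Add(-15, -15), -1), Add(-1, -15)), -460), -164) = Mul(Add(Mul(Pow(-30, -1), -16), -460), -164) = Mul(Add(Mul(Rational(-1, 30), -16), -460), -164) = Mul(Add(Rational(8, 15), -460), -164) = Mul(Rational(-6892, 15), -164) = Rational(1130288, 15)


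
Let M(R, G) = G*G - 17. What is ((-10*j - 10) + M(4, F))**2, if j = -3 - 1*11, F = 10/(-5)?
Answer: 13689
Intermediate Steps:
F = -2 (F = 10*(-1/5) = -2)
M(R, G) = -17 + G**2 (M(R, G) = G**2 - 17 = -17 + G**2)
j = -14 (j = -3 - 11 = -14)
((-10*j - 10) + M(4, F))**2 = ((-10*(-14) - 10) + (-17 + (-2)**2))**2 = ((140 - 10) + (-17 + 4))**2 = (130 - 13)**2 = 117**2 = 13689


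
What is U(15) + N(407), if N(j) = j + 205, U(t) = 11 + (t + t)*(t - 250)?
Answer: -6427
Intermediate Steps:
U(t) = 11 + 2*t*(-250 + t) (U(t) = 11 + (2*t)*(-250 + t) = 11 + 2*t*(-250 + t))
N(j) = 205 + j
U(15) + N(407) = (11 - 500*15 + 2*15²) + (205 + 407) = (11 - 7500 + 2*225) + 612 = (11 - 7500 + 450) + 612 = -7039 + 612 = -6427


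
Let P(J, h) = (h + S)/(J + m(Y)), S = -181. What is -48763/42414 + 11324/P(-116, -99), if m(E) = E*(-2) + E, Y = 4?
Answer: 1440547067/296898 ≈ 4852.0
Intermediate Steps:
m(E) = -E (m(E) = -2*E + E = -E)
P(J, h) = (-181 + h)/(-4 + J) (P(J, h) = (h - 181)/(J - 1*4) = (-181 + h)/(J - 4) = (-181 + h)/(-4 + J))
-48763/42414 + 11324/P(-116, -99) = -48763/42414 + 11324/(((-181 - 99)/(-4 - 116))) = -48763*1/42414 + 11324/((-280/(-120))) = -48763/42414 + 11324/((-1/120*(-280))) = -48763/42414 + 11324/(7/3) = -48763/42414 + 11324*(3/7) = -48763/42414 + 33972/7 = 1440547067/296898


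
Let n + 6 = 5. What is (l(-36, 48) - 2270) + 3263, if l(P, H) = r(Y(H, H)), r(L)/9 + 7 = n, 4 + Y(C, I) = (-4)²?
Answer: 921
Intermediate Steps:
n = -1 (n = -6 + 5 = -1)
Y(C, I) = 12 (Y(C, I) = -4 + (-4)² = -4 + 16 = 12)
r(L) = -72 (r(L) = -63 + 9*(-1) = -63 - 9 = -72)
l(P, H) = -72
(l(-36, 48) - 2270) + 3263 = (-72 - 2270) + 3263 = -2342 + 3263 = 921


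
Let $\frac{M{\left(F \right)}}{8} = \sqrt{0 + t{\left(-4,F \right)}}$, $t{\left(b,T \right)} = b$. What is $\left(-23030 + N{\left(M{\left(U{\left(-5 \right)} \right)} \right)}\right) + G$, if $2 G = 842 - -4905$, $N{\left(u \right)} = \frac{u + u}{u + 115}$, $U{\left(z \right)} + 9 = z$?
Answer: $- \frac{543458529}{26962} + \frac{3680 i}{13481} \approx -20156.0 + 0.27298 i$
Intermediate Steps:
$U{\left(z \right)} = -9 + z$
$M{\left(F \right)} = 16 i$ ($M{\left(F \right)} = 8 \sqrt{0 - 4} = 8 \sqrt{-4} = 8 \cdot 2 i = 16 i$)
$N{\left(u \right)} = \frac{2 u}{115 + u}$
$G = \frac{5747}{2}$ ($G = \frac{842 - -4905}{2} = \frac{842 + 4905}{2} = \frac{1}{2} \cdot 5747 = \frac{5747}{2} \approx 2873.5$)
$\left(-23030 + N{\left(M{\left(U{\left(-5 \right)} \right)} \right)}\right) + G = \left(-23030 + \frac{2 \cdot 16 i}{115 + 16 i}\right) + \frac{5747}{2} = \left(-23030 + 2 \cdot 16 i \frac{115 - 16 i}{13481}\right) + \frac{5747}{2} = \left(-23030 + \frac{32 i \left(115 - 16 i\right)}{13481}\right) + \frac{5747}{2} = - \frac{40313}{2} + \frac{32 i \left(115 - 16 i\right)}{13481}$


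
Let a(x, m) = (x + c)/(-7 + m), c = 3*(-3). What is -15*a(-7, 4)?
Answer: -80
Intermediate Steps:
c = -9
a(x, m) = (-9 + x)/(-7 + m) (a(x, m) = (x - 9)/(-7 + m) = (-9 + x)/(-7 + m))
-15*a(-7, 4) = -15*(-9 - 7)/(-7 + 4) = -15*(-16)/(-3) = -(-5)*(-16) = -15*16/3 = -80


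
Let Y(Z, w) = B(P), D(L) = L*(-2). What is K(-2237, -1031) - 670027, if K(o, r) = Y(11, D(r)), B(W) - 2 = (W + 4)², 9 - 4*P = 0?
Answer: -10719775/16 ≈ -6.6999e+5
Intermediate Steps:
D(L) = -2*L
P = 9/4 (P = 9/4 - ¼*0 = 9/4 + 0 = 9/4 ≈ 2.2500)
B(W) = 2 + (4 + W)² (B(W) = 2 + (W + 4)² = 2 + (4 + W)²)
Y(Z, w) = 657/16 (Y(Z, w) = 2 + (4 + 9/4)² = 2 + (25/4)² = 2 + 625/16 = 657/16)
K(o, r) = 657/16
K(-2237, -1031) - 670027 = 657/16 - 670027 = -10719775/16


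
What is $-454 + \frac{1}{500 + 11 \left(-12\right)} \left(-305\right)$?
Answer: $- \frac{167377}{368} \approx -454.83$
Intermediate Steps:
$-454 + \frac{1}{500 + 11 \left(-12\right)} \left(-305\right) = -454 + \frac{1}{500 - 132} \left(-305\right) = -454 + \frac{1}{368} \left(-305\right) = -454 - \frac{305}{368} = - \frac{167377}{368}$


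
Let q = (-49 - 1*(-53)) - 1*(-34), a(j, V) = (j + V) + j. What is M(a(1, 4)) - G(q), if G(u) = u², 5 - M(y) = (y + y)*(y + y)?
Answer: -1583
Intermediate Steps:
a(j, V) = V + 2*j (a(j, V) = (V + j) + j = V + 2*j)
q = 38 (q = (-49 + 53) + 34 = 4 + 34 = 38)
M(y) = 5 - 4*y² (M(y) = 5 - (y + y)*(y + y) = 5 - 2*y*2*y = 5 - 4*y²)
M(a(1, 4)) - G(q) = (5 - 4*(4 + 2*1)²) - 1*38² = (5 - 4*(4 + 2)²) - 1*1444 = (5 - 4*6²) - 1444 = (5 - 4*36) - 1444 = (5 - 144) - 1444 = -139 - 1444 = -1583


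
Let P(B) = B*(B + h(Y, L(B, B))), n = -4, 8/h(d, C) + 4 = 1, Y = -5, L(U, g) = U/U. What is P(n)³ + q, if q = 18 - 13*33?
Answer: 500903/27 ≈ 18552.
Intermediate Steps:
L(U, g) = 1
h(d, C) = -8/3 (h(d, C) = 8/(-4 + 1) = 8/(-3) = 8*(-⅓) = -8/3)
P(B) = B*(-8/3 + B) (P(B) = B*(B - 8/3) = B*(-8/3 + B))
q = -411 (q = 18 - 429 = -411)
P(n)³ + q = ((⅓)*(-4)*(-8 + 3*(-4)))³ - 411 = ((⅓)*(-4)*(-8 - 12))³ - 411 = ((⅓)*(-4)*(-20))³ - 411 = (80/3)³ - 411 = 512000/27 - 411 = 500903/27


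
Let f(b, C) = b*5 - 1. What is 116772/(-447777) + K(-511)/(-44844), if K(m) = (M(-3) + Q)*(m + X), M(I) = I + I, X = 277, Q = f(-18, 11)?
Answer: -855564773/1115561766 ≈ -0.76694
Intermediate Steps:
f(b, C) = -1 + 5*b (f(b, C) = 5*b - 1 = -1 + 5*b)
Q = -91 (Q = -1 + 5*(-18) = -1 - 90 = -91)
M(I) = 2*I
K(m) = -26869 - 97*m (K(m) = (2*(-3) - 91)*(m + 277) = (-6 - 91)*(277 + m) = -97*(277 + m) = -26869 - 97*m)
116772/(-447777) + K(-511)/(-44844) = 116772/(-447777) + (-26869 - 97*(-511))/(-44844) = 116772*(-1/447777) + (-26869 + 49567)*(-1/44844) = -38924/149259 + 22698*(-1/44844) = -38924/149259 - 3783/7474 = -855564773/1115561766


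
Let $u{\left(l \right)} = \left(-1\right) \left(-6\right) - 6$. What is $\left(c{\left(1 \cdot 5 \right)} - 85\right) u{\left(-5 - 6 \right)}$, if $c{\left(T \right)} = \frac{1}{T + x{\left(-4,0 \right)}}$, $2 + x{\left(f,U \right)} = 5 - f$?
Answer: $0$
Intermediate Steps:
$x{\left(f,U \right)} = 3 - f$ ($x{\left(f,U \right)} = -2 - \left(-5 + f\right) = 3 - f$)
$u{\left(l \right)} = 0$ ($u{\left(l \right)} = 6 - 6 = 0$)
$c{\left(T \right)} = \frac{1}{7 + T}$ ($c{\left(T \right)} = \frac{1}{T + \left(3 - -4\right)} = \frac{1}{T + \left(3 + 4\right)} = \frac{1}{T + 7} = \frac{1}{7 + T}$)
$\left(c{\left(1 \cdot 5 \right)} - 85\right) u{\left(-5 - 6 \right)} = \left(\frac{1}{7 + 1 \cdot 5} - 85\right) 0 = \left(\frac{1}{7 + 5} - 85\right) 0 = \left(\frac{1}{12} - 85\right) 0 = \left(- \frac{1019}{12}\right) 0 = 0$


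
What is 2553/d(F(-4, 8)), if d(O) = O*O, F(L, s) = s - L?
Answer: 851/48 ≈ 17.729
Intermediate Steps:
d(O) = O²
2553/d(F(-4, 8)) = 2553/((8 - 1*(-4))²) = 2553/((8 + 4)²) = 2553/(12²) = 2553/144 = 2553*(1/144) = 851/48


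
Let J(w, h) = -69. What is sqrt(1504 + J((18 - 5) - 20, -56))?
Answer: sqrt(1435) ≈ 37.881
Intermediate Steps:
sqrt(1504 + J((18 - 5) - 20, -56)) = sqrt(1504 - 69) = sqrt(1435)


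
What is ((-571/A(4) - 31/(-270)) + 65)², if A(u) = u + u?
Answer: 45711121/1166400 ≈ 39.190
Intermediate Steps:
A(u) = 2*u
((-571/A(4) - 31/(-270)) + 65)² = ((-571/(2*4) - 31/(-270)) + 65)² = ((-571/8 - 31*(-1/270)) + 65)² = ((-571*⅛ + 31/270) + 65)² = ((-571/8 + 31/270) + 65)² = (-76961/1080 + 65)² = (-6761/1080)² = 45711121/1166400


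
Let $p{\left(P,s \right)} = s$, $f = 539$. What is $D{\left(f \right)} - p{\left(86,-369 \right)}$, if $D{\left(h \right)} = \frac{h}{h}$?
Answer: $370$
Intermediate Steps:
$D{\left(h \right)} = 1$
$D{\left(f \right)} - p{\left(86,-369 \right)} = 1 - -369 = 1 + 369 = 370$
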